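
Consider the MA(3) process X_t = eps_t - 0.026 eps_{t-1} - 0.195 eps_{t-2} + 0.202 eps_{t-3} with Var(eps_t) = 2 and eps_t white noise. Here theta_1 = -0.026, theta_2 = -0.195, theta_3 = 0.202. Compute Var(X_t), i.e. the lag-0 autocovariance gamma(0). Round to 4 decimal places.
\gamma(0) = 2.1590

For an MA(q) process X_t = eps_t + sum_i theta_i eps_{t-i} with
Var(eps_t) = sigma^2, the variance is
  gamma(0) = sigma^2 * (1 + sum_i theta_i^2).
  sum_i theta_i^2 = (-0.026)^2 + (-0.195)^2 + (0.202)^2 = 0.000676 + 0.038025 + 0.040804 = 0.079505.
  gamma(0) = 2 * (1 + 0.079505) = 2 * 1.079505 = 2.15901, which rounds to 2.1590.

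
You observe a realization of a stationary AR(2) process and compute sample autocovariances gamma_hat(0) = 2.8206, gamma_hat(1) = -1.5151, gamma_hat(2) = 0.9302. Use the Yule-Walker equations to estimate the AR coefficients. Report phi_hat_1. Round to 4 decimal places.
\hat\phi_{1} = -0.5060

The Yule-Walker equations for an AR(p) process read, in matrix form,
  Gamma_p phi = r_p,   with   (Gamma_p)_{ij} = gamma(|i - j|),
                       (r_p)_i = gamma(i),   i,j = 1..p.
Substitute the sample gammas (Toeplitz matrix and right-hand side of size 2):
  Gamma_p = [[2.8206, -1.5151], [-1.5151, 2.8206]]
  r_p     = [-1.5151, 0.9302]
Written out:
  2.8206 phi_1 - 1.5151 phi_2 = -1.5151
  -1.5151 phi_1 + 2.8206 phi_2 = 0.9302
Solve by Cramer's rule:
  det = gamma(0)^2 - gamma(1)^2 = (2.8206)^2 - (-1.5151)^2 = 7.95578436 - 2.29552801 = 5.66025635
  phi_hat_1 = [gamma(1) gamma(0) - gamma(1) gamma(2)] / det = [(-1.5151)(2.8206) - (-1.5151)(0.9302)] / 5.66025635 = -2.86414504 / 5.66025635 = -0.506
  phi_hat_2 = [gamma(0) gamma(2) - gamma(1)^2] / det = [(2.8206)(0.9302) - (-1.5151)^2] / 5.66025635 = 0.32819411 / 5.66025635 = 0.058
So phi_hat = [-0.5060, 0.0580].
Therefore phi_hat_1 = -0.5060.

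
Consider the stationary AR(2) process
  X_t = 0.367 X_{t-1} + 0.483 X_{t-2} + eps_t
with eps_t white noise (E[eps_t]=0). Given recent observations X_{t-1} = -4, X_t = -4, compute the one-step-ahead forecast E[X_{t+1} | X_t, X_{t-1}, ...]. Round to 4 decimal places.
E[X_{t+1} \mid \mathcal F_t] = -3.4000

For an AR(p) model X_t = c + sum_i phi_i X_{t-i} + eps_t, the
one-step-ahead conditional mean is
  E[X_{t+1} | X_t, ...] = c + sum_i phi_i X_{t+1-i}.
Substitute known values:
  E[X_{t+1} | ...] = (0.367) * (-4) + (0.483) * (-4)
                   = -3.4000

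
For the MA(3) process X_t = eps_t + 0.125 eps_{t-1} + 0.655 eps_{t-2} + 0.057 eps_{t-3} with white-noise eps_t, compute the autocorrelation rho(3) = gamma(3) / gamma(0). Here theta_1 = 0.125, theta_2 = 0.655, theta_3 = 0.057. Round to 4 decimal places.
\rho(3) = 0.0394

For an MA(q) process with theta_0 = 1, the autocovariance is
  gamma(k) = sigma^2 * sum_{i=0..q-k} theta_i * theta_{i+k},
and rho(k) = gamma(k) / gamma(0). Sigma^2 cancels.
  numerator   = (1)*(0.057) = 0.057.
  denominator = (1)^2 + (0.125)^2 + (0.655)^2 + (0.057)^2 = 1.447899.
  rho(3) = 0.057 / 1.447899 = 0.0394.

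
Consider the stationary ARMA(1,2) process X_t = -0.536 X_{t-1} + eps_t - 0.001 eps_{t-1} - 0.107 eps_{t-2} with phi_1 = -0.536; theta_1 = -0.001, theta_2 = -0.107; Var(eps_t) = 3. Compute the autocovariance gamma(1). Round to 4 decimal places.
\gamma(1) = -1.9761

Multiply the model equation by X_{t-k} and take expectations. With theta_0 = psi_0 = 1 and psi_j the MA(infinity) weights, this gives
  gamma(k) - sum_i phi_i gamma(k-i) = c_k,
  c_k = sigma^2 * sum_{j=k..q} theta_j psi_{j-k}   (c_k = 0 for k > q),
using gamma(-m) = gamma(m).
psi-weights needed (psi_j = theta_j + sum_i phi_i psi_{j-i}):
  psi_1 = theta_1 + phi_1 = -0.001 + (-0.536) = -0.537
  psi_2 = theta_2 + phi_1 psi_1 = -0.107 + (-0.536)(-0.537) = 0.180832
Right-hand sides:
  c_0 = sigma^2 (1 + theta_1 psi_1 + theta_2 psi_2) = 3 * (1 + (-0.001)(-0.537) + (-0.107)(0.180832)) = 3 * 0.981188 = 2.943564
  c_1 = sigma^2 (theta_1 + theta_2 psi_1) = 3 * (-0.001 + (-0.107)(-0.537)) = 0.169377
  c_2 = sigma^2 theta_2 = 3 * (-0.107) = -0.321
Equations for k = 0 and k = 1 (AR order 1):
  gamma(0) = phi_1 gamma(1) + c_0
  gamma(1) = phi_1 gamma(0) + c_1
Substituting the second into the first: gamma(0) (1 - phi_1^2) = c_0 + phi_1 c_1, so
  gamma(0) = (c_0 + phi_1 c_1) / (1 - phi_1^2) = (2.943564 + (-0.536)(0.169377)) / (1 - (-0.536)^2) = 2.852778 / 0.712704 = 4.002753.
  gamma(1) = phi_1 gamma(0) + c_1 = (-0.536)(4.002753) + (0.169377) = -1.976098.
Therefore gamma(1) = -1.9761 (to 4 decimal places).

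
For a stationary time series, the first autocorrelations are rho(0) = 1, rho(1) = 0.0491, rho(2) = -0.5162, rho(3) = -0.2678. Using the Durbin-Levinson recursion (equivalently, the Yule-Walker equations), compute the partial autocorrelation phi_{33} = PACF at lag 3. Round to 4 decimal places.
\phi_{33} = -0.2799

The PACF at lag k is phi_{kk}, the last component of the solution
to the Yule-Walker system G_k phi = r_k where
  (G_k)_{ij} = rho(|i - j|), (r_k)_i = rho(i), i,j = 1..k.
Equivalently, Durbin-Levinson gives phi_{kk} iteratively:
  phi_{11} = rho(1)
  phi_{kk} = [rho(k) - sum_{j=1..k-1} phi_{k-1,j} rho(k-j)]
            / [1 - sum_{j=1..k-1} phi_{k-1,j} rho(j)],
  phi_{k,j} = phi_{k-1,j} - phi_{kk} phi_{k-1,k-j},  j = 1..k-1.
Step k = 1:
  phi_11 = rho(1) = 0.0491.
Step k = 2:
  phi_22 = [rho(2) - phi_11 rho(1)] / [1 - phi_11 rho(1)] = [-0.5162 - (0.0491)(0.0491)] / [1 - (0.0491)(0.0491)]
         = -0.51861081 / 0.99758919 = -0.519864.
  Update: phi_21 = phi_11 - phi_22 phi_11 = 0.0491 - (-0.519864)(0.0491) = 0.074625.
Step k = 3:
  phi_33 = [rho(3) - phi_21 rho(2) - phi_22 rho(1)] / [1 - phi_21 rho(1) - phi_22 rho(2)]
    numerator   = -0.2678 - (0.074625)(-0.5162) - (-0.519864)(0.0491) = -0.20375308
    denominator = 1 - (0.074625)(0.0491) - (-0.519864)(-0.5162) = 0.72798205
  phi_33 = -0.20375308 / 0.72798205 = -0.2799.
Therefore phi_{33} = -0.2799.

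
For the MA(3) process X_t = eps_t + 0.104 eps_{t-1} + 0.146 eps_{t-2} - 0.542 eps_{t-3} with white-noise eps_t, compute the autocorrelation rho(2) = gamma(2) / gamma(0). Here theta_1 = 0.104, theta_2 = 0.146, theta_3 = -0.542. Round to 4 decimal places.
\rho(2) = 0.0676

For an MA(q) process with theta_0 = 1, the autocovariance is
  gamma(k) = sigma^2 * sum_{i=0..q-k} theta_i * theta_{i+k},
and rho(k) = gamma(k) / gamma(0). Sigma^2 cancels.
  numerator   = (1)*(0.146) + (0.104)*(-0.542) = 0.089632.
  denominator = (1)^2 + (0.104)^2 + (0.146)^2 + (-0.542)^2 = 1.325896.
  rho(2) = 0.089632 / 1.325896 = 0.0676.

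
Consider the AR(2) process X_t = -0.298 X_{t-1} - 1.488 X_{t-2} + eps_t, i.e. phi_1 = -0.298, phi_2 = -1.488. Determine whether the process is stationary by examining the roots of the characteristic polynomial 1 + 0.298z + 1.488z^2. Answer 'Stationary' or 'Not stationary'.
\text{Not stationary}

The AR(p) characteristic polynomial is P(z) = 1 + 0.298z + 1.488z^2.
Stationarity requires all roots to lie outside the unit circle, i.e. |z| > 1 for every root.
Set 1 + (0.298) z + (1.488) z^2 = 0, i.e. a z^2 + b z + c = 0 with a = 1.488, b = 0.298, c = 1.
Discriminant D = b^2 - 4ac = (0.298)^2 - 4*(1.488)*1 = 0.088804 - (5.952) = -5.863196.
D < 0, so the roots are the complex-conjugate pair z = (-b +/- i sqrt(-D)) / (2a) = -0.1001 +/- 0.8136i.
For a conjugate pair |z|^2 = z * conj(z) = (product of roots) = c/a = 1/(1.488) = 0.672043, so |z| = sqrt(0.672043) = 0.8198 for both roots.
Moduli of all roots: 0.8198, 0.8198.
All moduli strictly greater than 1? No.
Verdict: Not stationary.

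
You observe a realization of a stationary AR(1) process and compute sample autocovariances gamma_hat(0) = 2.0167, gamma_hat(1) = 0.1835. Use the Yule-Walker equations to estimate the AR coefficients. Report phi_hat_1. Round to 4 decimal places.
\hat\phi_{1} = 0.0910

The Yule-Walker equations for an AR(p) process read, in matrix form,
  Gamma_p phi = r_p,   with   (Gamma_p)_{ij} = gamma(|i - j|),
                       (r_p)_i = gamma(i),   i,j = 1..p.
Substitute the sample gammas (Toeplitz matrix and right-hand side of size 1):
  Gamma_p = [[2.0167]]
  r_p     = [0.1835]
With p = 1 this is the single equation gamma(0) phi_1 = gamma(1):
  phi_hat_1 = gamma(1) / gamma(0) = 0.1835 / 2.0167 = 0.0910.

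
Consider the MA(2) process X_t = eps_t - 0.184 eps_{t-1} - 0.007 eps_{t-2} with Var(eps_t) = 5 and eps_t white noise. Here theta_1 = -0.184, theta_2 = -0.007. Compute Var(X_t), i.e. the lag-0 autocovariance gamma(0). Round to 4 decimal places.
\gamma(0) = 5.1695

For an MA(q) process X_t = eps_t + sum_i theta_i eps_{t-i} with
Var(eps_t) = sigma^2, the variance is
  gamma(0) = sigma^2 * (1 + sum_i theta_i^2).
  sum_i theta_i^2 = (-0.184)^2 + (-0.007)^2 = 0.033856 + 0.000049 = 0.033905.
  gamma(0) = 5 * (1 + 0.033905) = 5 * 1.033905 = 5.169525, which rounds to 5.1695.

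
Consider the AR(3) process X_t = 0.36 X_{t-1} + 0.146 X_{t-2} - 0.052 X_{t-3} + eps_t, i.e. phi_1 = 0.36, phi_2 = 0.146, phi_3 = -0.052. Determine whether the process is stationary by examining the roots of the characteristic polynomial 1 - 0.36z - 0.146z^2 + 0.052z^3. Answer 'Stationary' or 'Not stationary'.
\text{Stationary}

The AR(p) characteristic polynomial is P(z) = 1 - 0.36z - 0.146z^2 + 0.052z^3.
Stationarity requires all roots to lie outside the unit circle, i.e. |z| > 1 for every root.
Degree 3: look for a simple real root z0 first, then factor out (1 - z/z0) and solve the remaining quadratic.
Testing z0 = 2.5: P(2.5) = 1 + (-0.36)(2.5) + (-0.146)(2.5)^2 + (0.052)(2.5)^3
  = 1 + (-0.9) + (-0.9125) + (0.8125) = 0.  So z_0 = 2.5 is a root, |z_0| = 2.5.
Divide out the factor (1 - 0.4 z) = (1 - z/z0) (since 1/z0 = 0.4):
  P(z) = (1 - 0.4 z)(1 + (0.04) z + (-0.13) z^2)
  [check: z-coef 0.04 - (0.4) = -0.36; z^2-coef -0.13 - (0.4)(0.04) = -0.146; z^3-coef -(0.4)(-0.13) = 0.052.]
Remaining roots from the quadratic factor 1 + (0.04) z + (-0.13) z^2:
  Set 1 + (0.04) z + (-0.13) z^2 = 0, i.e. a z^2 + b z + c = 0 with a = -0.13, b = 0.04, c = 1.
  Discriminant D = b^2 - 4ac = (0.04)^2 - 4*(-0.13)*1 = 0.0016 - (-0.52) = 0.5216.
  D >= 0, so the roots are real: z = (-b +/- sqrt(D)) / (2a) = (-0.04 +/- 0.722219) / (-0.26).
    z_1 = (-0.04 + 0.722219) / (-0.26) = -2.6239,   |z_1| = 2.6239.
    z_2 = (-0.04 - 0.722219) / (-0.26) = 2.9316,   |z_2| = 2.9316.
Moduli of all roots: 2.5000, 2.6239, 2.9316.
All moduli strictly greater than 1? Yes.
Verdict: Stationary.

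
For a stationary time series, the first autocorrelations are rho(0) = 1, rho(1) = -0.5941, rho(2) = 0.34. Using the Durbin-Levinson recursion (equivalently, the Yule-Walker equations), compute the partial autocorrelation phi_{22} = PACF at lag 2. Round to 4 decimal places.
\phi_{22} = -0.0200

The PACF at lag k is phi_{kk}, the last component of the solution
to the Yule-Walker system G_k phi = r_k where
  (G_k)_{ij} = rho(|i - j|), (r_k)_i = rho(i), i,j = 1..k.
Equivalently, Durbin-Levinson gives phi_{kk} iteratively:
  phi_{11} = rho(1)
  phi_{kk} = [rho(k) - sum_{j=1..k-1} phi_{k-1,j} rho(k-j)]
            / [1 - sum_{j=1..k-1} phi_{k-1,j} rho(j)],
  phi_{k,j} = phi_{k-1,j} - phi_{kk} phi_{k-1,k-j},  j = 1..k-1.
Step k = 1:
  phi_11 = rho(1) = -0.5941.
Step k = 2:
  phi_22 = [rho(2) - phi_11 rho(1)] / [1 - phi_11 rho(1)] = [0.34 - (-0.5941)(-0.5941)] / [1 - (-0.5941)(-0.5941)]
         = -0.01295481 / 0.64704519 = -0.02.
Therefore phi_{22} = -0.0200.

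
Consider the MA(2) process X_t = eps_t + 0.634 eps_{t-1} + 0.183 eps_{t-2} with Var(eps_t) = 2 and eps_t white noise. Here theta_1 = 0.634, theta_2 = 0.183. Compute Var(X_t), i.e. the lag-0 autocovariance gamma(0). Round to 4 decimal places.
\gamma(0) = 2.8709

For an MA(q) process X_t = eps_t + sum_i theta_i eps_{t-i} with
Var(eps_t) = sigma^2, the variance is
  gamma(0) = sigma^2 * (1 + sum_i theta_i^2).
  sum_i theta_i^2 = (0.634)^2 + (0.183)^2 = 0.401956 + 0.033489 = 0.435445.
  gamma(0) = 2 * (1 + 0.435445) = 2 * 1.435445 = 2.87089, which rounds to 2.8709.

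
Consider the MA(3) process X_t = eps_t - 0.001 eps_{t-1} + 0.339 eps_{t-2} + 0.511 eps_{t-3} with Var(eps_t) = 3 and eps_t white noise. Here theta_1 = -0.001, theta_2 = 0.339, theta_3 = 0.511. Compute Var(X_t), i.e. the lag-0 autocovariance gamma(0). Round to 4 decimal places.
\gamma(0) = 4.1281

For an MA(q) process X_t = eps_t + sum_i theta_i eps_{t-i} with
Var(eps_t) = sigma^2, the variance is
  gamma(0) = sigma^2 * (1 + sum_i theta_i^2).
  sum_i theta_i^2 = (-0.001)^2 + (0.339)^2 + (0.511)^2 = 0.000001 + 0.114921 + 0.261121 = 0.376043.
  gamma(0) = 3 * (1 + 0.376043) = 3 * 1.376043 = 4.128129, which rounds to 4.1281.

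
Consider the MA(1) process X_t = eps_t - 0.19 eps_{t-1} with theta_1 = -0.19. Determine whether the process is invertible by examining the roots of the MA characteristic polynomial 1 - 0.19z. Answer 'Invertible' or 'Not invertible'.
\text{Invertible}

The MA(q) characteristic polynomial is P(z) = 1 - 0.19z.
Invertibility requires all roots to lie outside the unit circle, i.e. |z| > 1 for every root.
This is linear in z: 1 + (-0.19) z = 0  =>  z = -1/(-0.19) = 5.263158,  |z| = 5.263158.
Moduli of all roots: 5.2632.
All moduli strictly greater than 1? Yes.
Verdict: Invertible.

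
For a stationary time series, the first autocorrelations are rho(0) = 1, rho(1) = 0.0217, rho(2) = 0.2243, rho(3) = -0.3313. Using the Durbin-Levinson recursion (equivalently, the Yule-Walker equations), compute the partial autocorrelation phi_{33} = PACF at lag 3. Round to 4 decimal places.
\phi_{33} = -0.3581

The PACF at lag k is phi_{kk}, the last component of the solution
to the Yule-Walker system G_k phi = r_k where
  (G_k)_{ij} = rho(|i - j|), (r_k)_i = rho(i), i,j = 1..k.
Equivalently, Durbin-Levinson gives phi_{kk} iteratively:
  phi_{11} = rho(1)
  phi_{kk} = [rho(k) - sum_{j=1..k-1} phi_{k-1,j} rho(k-j)]
            / [1 - sum_{j=1..k-1} phi_{k-1,j} rho(j)],
  phi_{k,j} = phi_{k-1,j} - phi_{kk} phi_{k-1,k-j},  j = 1..k-1.
Step k = 1:
  phi_11 = rho(1) = 0.0217.
Step k = 2:
  phi_22 = [rho(2) - phi_11 rho(1)] / [1 - phi_11 rho(1)] = [0.2243 - (0.0217)(0.0217)] / [1 - (0.0217)(0.0217)]
         = 0.22382911 / 0.99952911 = 0.223935.
  Update: phi_21 = phi_11 - phi_22 phi_11 = 0.0217 - (0.223935)(0.0217) = 0.016841.
Step k = 3:
  phi_33 = [rho(3) - phi_21 rho(2) - phi_22 rho(1)] / [1 - phi_21 rho(1) - phi_22 rho(2)]
    numerator   = -0.3313 - (0.016841)(0.2243) - (0.223935)(0.0217) = -0.33993673
    denominator = 1 - (0.016841)(0.0217) - (0.223935)(0.2243) = 0.94940604
  phi_33 = -0.33993673 / 0.94940604 = -0.3581.
Therefore phi_{33} = -0.3581.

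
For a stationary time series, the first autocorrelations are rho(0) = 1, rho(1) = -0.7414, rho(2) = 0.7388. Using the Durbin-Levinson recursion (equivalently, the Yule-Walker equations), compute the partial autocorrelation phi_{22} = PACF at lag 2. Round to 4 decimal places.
\phi_{22} = 0.4200

The PACF at lag k is phi_{kk}, the last component of the solution
to the Yule-Walker system G_k phi = r_k where
  (G_k)_{ij} = rho(|i - j|), (r_k)_i = rho(i), i,j = 1..k.
Equivalently, Durbin-Levinson gives phi_{kk} iteratively:
  phi_{11} = rho(1)
  phi_{kk} = [rho(k) - sum_{j=1..k-1} phi_{k-1,j} rho(k-j)]
            / [1 - sum_{j=1..k-1} phi_{k-1,j} rho(j)],
  phi_{k,j} = phi_{k-1,j} - phi_{kk} phi_{k-1,k-j},  j = 1..k-1.
Step k = 1:
  phi_11 = rho(1) = -0.7414.
Step k = 2:
  phi_22 = [rho(2) - phi_11 rho(1)] / [1 - phi_11 rho(1)] = [0.7388 - (-0.7414)(-0.7414)] / [1 - (-0.7414)(-0.7414)]
         = 0.18912604 / 0.45032604 = 0.42.
Therefore phi_{22} = 0.4200.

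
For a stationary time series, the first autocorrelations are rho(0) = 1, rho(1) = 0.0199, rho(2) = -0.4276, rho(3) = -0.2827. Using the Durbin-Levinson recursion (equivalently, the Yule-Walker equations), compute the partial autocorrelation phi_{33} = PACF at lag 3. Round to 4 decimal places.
\phi_{33} = -0.3210

The PACF at lag k is phi_{kk}, the last component of the solution
to the Yule-Walker system G_k phi = r_k where
  (G_k)_{ij} = rho(|i - j|), (r_k)_i = rho(i), i,j = 1..k.
Equivalently, Durbin-Levinson gives phi_{kk} iteratively:
  phi_{11} = rho(1)
  phi_{kk} = [rho(k) - sum_{j=1..k-1} phi_{k-1,j} rho(k-j)]
            / [1 - sum_{j=1..k-1} phi_{k-1,j} rho(j)],
  phi_{k,j} = phi_{k-1,j} - phi_{kk} phi_{k-1,k-j},  j = 1..k-1.
Step k = 1:
  phi_11 = rho(1) = 0.0199.
Step k = 2:
  phi_22 = [rho(2) - phi_11 rho(1)] / [1 - phi_11 rho(1)] = [-0.4276 - (0.0199)(0.0199)] / [1 - (0.0199)(0.0199)]
         = -0.42799601 / 0.99960399 = -0.428166.
  Update: phi_21 = phi_11 - phi_22 phi_11 = 0.0199 - (-0.428166)(0.0199) = 0.02842.
Step k = 3:
  phi_33 = [rho(3) - phi_21 rho(2) - phi_22 rho(1)] / [1 - phi_21 rho(1) - phi_22 rho(2)]
    numerator   = -0.2827 - (0.02842)(-0.4276) - (-0.428166)(0.0199) = -0.2620269
    denominator = 1 - (0.02842)(0.0199) - (-0.428166)(-0.4276) = 0.81635084
  phi_33 = -0.2620269 / 0.81635084 = -0.321.
Therefore phi_{33} = -0.3210.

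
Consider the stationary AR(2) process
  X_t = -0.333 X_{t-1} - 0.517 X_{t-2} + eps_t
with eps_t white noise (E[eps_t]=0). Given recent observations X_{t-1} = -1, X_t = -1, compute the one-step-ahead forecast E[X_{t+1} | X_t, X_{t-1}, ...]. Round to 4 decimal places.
E[X_{t+1} \mid \mathcal F_t] = 0.8500

For an AR(p) model X_t = c + sum_i phi_i X_{t-i} + eps_t, the
one-step-ahead conditional mean is
  E[X_{t+1} | X_t, ...] = c + sum_i phi_i X_{t+1-i}.
Substitute known values:
  E[X_{t+1} | ...] = (-0.333) * (-1) + (-0.517) * (-1)
                   = 0.8500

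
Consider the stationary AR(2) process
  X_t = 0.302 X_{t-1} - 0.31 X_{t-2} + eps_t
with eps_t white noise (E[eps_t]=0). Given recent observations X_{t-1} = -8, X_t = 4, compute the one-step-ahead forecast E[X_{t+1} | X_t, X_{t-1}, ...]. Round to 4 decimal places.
E[X_{t+1} \mid \mathcal F_t] = 3.6880

For an AR(p) model X_t = c + sum_i phi_i X_{t-i} + eps_t, the
one-step-ahead conditional mean is
  E[X_{t+1} | X_t, ...] = c + sum_i phi_i X_{t+1-i}.
Substitute known values:
  E[X_{t+1} | ...] = (0.302) * (4) + (-0.31) * (-8)
                   = 3.6880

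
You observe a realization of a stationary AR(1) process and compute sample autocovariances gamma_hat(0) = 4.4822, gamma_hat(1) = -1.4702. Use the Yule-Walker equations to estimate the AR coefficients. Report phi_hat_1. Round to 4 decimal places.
\hat\phi_{1} = -0.3280

The Yule-Walker equations for an AR(p) process read, in matrix form,
  Gamma_p phi = r_p,   with   (Gamma_p)_{ij} = gamma(|i - j|),
                       (r_p)_i = gamma(i),   i,j = 1..p.
Substitute the sample gammas (Toeplitz matrix and right-hand side of size 1):
  Gamma_p = [[4.4822]]
  r_p     = [-1.4702]
With p = 1 this is the single equation gamma(0) phi_1 = gamma(1):
  phi_hat_1 = gamma(1) / gamma(0) = -1.4702 / 4.4822 = -0.3280.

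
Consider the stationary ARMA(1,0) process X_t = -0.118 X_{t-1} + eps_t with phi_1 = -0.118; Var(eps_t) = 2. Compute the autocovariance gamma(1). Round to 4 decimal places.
\gamma(1) = -0.2393

Multiply the model equation by X_{t-k} and take expectations. With theta_0 = psi_0 = 1 and psi_j the MA(infinity) weights, this gives
  gamma(k) - sum_i phi_i gamma(k-i) = c_k,
  c_k = sigma^2 * sum_{j=k..q} theta_j psi_{j-k}   (c_k = 0 for k > q),
using gamma(-m) = gamma(m).
Pure AR (q = 0): c_0 = sigma^2 = 2, c_k = 0 for k >= 1.
Equations for k = 0 and k = 1 (AR order 1):
  gamma(0) = phi_1 gamma(1) + c_0
  gamma(1) = phi_1 gamma(0) + c_1
Substituting the second into the first: gamma(0) (1 - phi_1^2) = c_0 + phi_1 c_1, so
  gamma(0) = c_0 / (1 - phi_1^2) = 2 / (1 - (-0.118)^2) = 2 / 0.986076 = 2.028241.
  gamma(1) = phi_1 gamma(0) = (-0.118)(2.028241) = -0.239332.
Therefore gamma(1) = -0.2393 (to 4 decimal places).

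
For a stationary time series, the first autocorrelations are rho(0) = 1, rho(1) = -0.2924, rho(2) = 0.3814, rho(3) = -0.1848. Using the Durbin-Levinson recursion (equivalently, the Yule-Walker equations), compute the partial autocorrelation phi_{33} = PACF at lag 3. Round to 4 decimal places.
\phi_{33} = -0.0180

The PACF at lag k is phi_{kk}, the last component of the solution
to the Yule-Walker system G_k phi = r_k where
  (G_k)_{ij} = rho(|i - j|), (r_k)_i = rho(i), i,j = 1..k.
Equivalently, Durbin-Levinson gives phi_{kk} iteratively:
  phi_{11} = rho(1)
  phi_{kk} = [rho(k) - sum_{j=1..k-1} phi_{k-1,j} rho(k-j)]
            / [1 - sum_{j=1..k-1} phi_{k-1,j} rho(j)],
  phi_{k,j} = phi_{k-1,j} - phi_{kk} phi_{k-1,k-j},  j = 1..k-1.
Step k = 1:
  phi_11 = rho(1) = -0.2924.
Step k = 2:
  phi_22 = [rho(2) - phi_11 rho(1)] / [1 - phi_11 rho(1)] = [0.3814 - (-0.2924)(-0.2924)] / [1 - (-0.2924)(-0.2924)]
         = 0.29590224 / 0.91450224 = 0.323566.
  Update: phi_21 = phi_11 - phi_22 phi_11 = -0.2924 - (0.323566)(-0.2924) = -0.197789.
Step k = 3:
  phi_33 = [rho(3) - phi_21 rho(2) - phi_22 rho(1)] / [1 - phi_21 rho(1) - phi_22 rho(2)]
    numerator   = -0.1848 - (-0.197789)(0.3814) - (0.323566)(-0.2924) = -0.01475238
    denominator = 1 - (-0.197789)(-0.2924) - (0.323566)(0.3814) = 0.8187582
  phi_33 = -0.01475238 / 0.8187582 = -0.018.
Therefore phi_{33} = -0.0180.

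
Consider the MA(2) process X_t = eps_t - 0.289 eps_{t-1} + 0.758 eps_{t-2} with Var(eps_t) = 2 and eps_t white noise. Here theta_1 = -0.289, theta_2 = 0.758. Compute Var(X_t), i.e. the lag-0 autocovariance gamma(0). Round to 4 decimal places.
\gamma(0) = 3.3162

For an MA(q) process X_t = eps_t + sum_i theta_i eps_{t-i} with
Var(eps_t) = sigma^2, the variance is
  gamma(0) = sigma^2 * (1 + sum_i theta_i^2).
  sum_i theta_i^2 = (-0.289)^2 + (0.758)^2 = 0.083521 + 0.574564 = 0.658085.
  gamma(0) = 2 * (1 + 0.658085) = 2 * 1.658085 = 3.31617, which rounds to 3.3162.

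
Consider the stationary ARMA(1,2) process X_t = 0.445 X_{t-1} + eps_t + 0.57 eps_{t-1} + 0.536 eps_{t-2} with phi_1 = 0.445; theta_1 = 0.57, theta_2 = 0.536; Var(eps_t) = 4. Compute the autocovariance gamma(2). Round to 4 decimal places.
\gamma(2) = 6.6986

Multiply the model equation by X_{t-k} and take expectations. With theta_0 = psi_0 = 1 and psi_j the MA(infinity) weights, this gives
  gamma(k) - sum_i phi_i gamma(k-i) = c_k,
  c_k = sigma^2 * sum_{j=k..q} theta_j psi_{j-k}   (c_k = 0 for k > q),
using gamma(-m) = gamma(m).
psi-weights needed (psi_j = theta_j + sum_i phi_i psi_{j-i}):
  psi_1 = theta_1 + phi_1 = 0.57 + (0.445) = 1.015
  psi_2 = theta_2 + phi_1 psi_1 = 0.536 + (0.445)(1.015) = 0.987675
Right-hand sides:
  c_0 = sigma^2 (1 + theta_1 psi_1 + theta_2 psi_2) = 4 * (1 + (0.57)(1.015) + (0.536)(0.987675)) = 4 * 2.107944 = 8.431775
  c_1 = sigma^2 (theta_1 + theta_2 psi_1) = 4 * (0.57 + (0.536)(1.015)) = 4.45616
  c_2 = sigma^2 theta_2 = 4 * (0.536) = 2.144
Equations for k = 0 and k = 1 (AR order 1):
  gamma(0) = phi_1 gamma(1) + c_0
  gamma(1) = phi_1 gamma(0) + c_1
Substituting the second into the first: gamma(0) (1 - phi_1^2) = c_0 + phi_1 c_1, so
  gamma(0) = (c_0 + phi_1 c_1) / (1 - phi_1^2) = (8.431775 + (0.445)(4.45616)) / (1 - (0.445)^2) = 10.414766 / 0.801975 = 12.986398.
  gamma(1) = phi_1 gamma(0) + c_1 = (0.445)(12.986398) + (4.45616) = 10.235107.
For k = 2: gamma(2) = phi_1 gamma(1) + c_2
  = (0.445)(10.235107) + (2.144) = 6.698623.
Therefore gamma(2) = 6.6986 (to 4 decimal places).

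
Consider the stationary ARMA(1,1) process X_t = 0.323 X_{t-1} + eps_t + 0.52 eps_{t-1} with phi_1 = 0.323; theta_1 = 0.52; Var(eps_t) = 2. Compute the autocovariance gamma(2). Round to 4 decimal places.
\gamma(2) = 0.7101

Multiply the model equation by X_{t-k} and take expectations. With theta_0 = psi_0 = 1 and psi_j the MA(infinity) weights, this gives
  gamma(k) - sum_i phi_i gamma(k-i) = c_k,
  c_k = sigma^2 * sum_{j=k..q} theta_j psi_{j-k}   (c_k = 0 for k > q),
using gamma(-m) = gamma(m).
psi-weights needed (psi_j = theta_j + sum_i phi_i psi_{j-i}):
  psi_1 = theta_1 + phi_1 = 0.52 + (0.323) = 0.843
Right-hand sides:
  c_0 = sigma^2 (1 + theta_1 psi_1) = 2 * (1 + (0.52)(0.843)) = 2 * 1.43836 = 2.87672
  c_1 = sigma^2 theta_1 = 2 * (0.52) = 1.04
  c_2 = 0
Equations for k = 0 and k = 1 (AR order 1):
  gamma(0) = phi_1 gamma(1) + c_0
  gamma(1) = phi_1 gamma(0) + c_1
Substituting the second into the first: gamma(0) (1 - phi_1^2) = c_0 + phi_1 c_1, so
  gamma(0) = (c_0 + phi_1 c_1) / (1 - phi_1^2) = (2.87672 + (0.323)(1.04)) / (1 - (0.323)^2) = 3.21264 / 0.895671 = 3.586853.
  gamma(1) = phi_1 gamma(0) + c_1 = (0.323)(3.586853) + (1.04) = 2.198553.
For k = 2 (> q): gamma(2) = phi_1 gamma(1) = (0.323)(2.198553) = 0.710133.
Therefore gamma(2) = 0.7101 (to 4 decimal places).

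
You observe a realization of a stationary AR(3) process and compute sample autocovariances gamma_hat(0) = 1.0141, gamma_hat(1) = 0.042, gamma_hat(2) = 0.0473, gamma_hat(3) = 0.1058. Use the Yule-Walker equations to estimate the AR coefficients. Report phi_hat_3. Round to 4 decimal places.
\hat\phi_{3} = 0.1010

The Yule-Walker equations for an AR(p) process read, in matrix form,
  Gamma_p phi = r_p,   with   (Gamma_p)_{ij} = gamma(|i - j|),
                       (r_p)_i = gamma(i),   i,j = 1..p.
Substitute the sample gammas (Toeplitz matrix and right-hand side of size 3):
  Gamma_p = [[1.0141, 0.042, 0.0473], [0.042, 1.0141, 0.042], [0.0473, 0.042, 1.0141]]
  r_p     = [0.042, 0.0473, 0.1058]
Written out (R1..R3):
  (R1) 1.0141 phi_1 + 0.042 phi_2 + 0.0473 phi_3 = 0.042
  (R2) 0.042 phi_1 + 1.0141 phi_2 + 0.042 phi_3 = 0.0473
  (R3) 0.0473 phi_1 + 0.042 phi_2 + 1.0141 phi_3 = 0.1058
Gaussian elimination:
  R2 <- R2 - (0.042/1.0141) R1 = R2 - (0.041416) R1:  1.012361 phi_2 + 0.040041 phi_3 = 0.045561
  R3 <- R3 - (0.0473/1.0141) R1 = R3 - (0.046642) R1:  0.040041 phi_2 + 1.011894 phi_3 = 0.103841
  R3 <- R3 - (0.040041/1.012361) R2 = R3 - (0.039552) R2:  1.01031 phi_3 = 0.102039
Back-substitution:
  phi_hat_3 = 0.102039 / 1.01031 = 0.100998
  phi_hat_2 = (0.045561 - (0.040041)(0.100998)) / 1.012361 = 0.04101
  phi_hat_1 = (0.042 - (0.042)(0.04101) - (0.0473)(0.100998)) / 1.0141 = 0.035007
So phi_hat = [0.0350, 0.0410, 0.1010].
Therefore phi_hat_3 = 0.1010.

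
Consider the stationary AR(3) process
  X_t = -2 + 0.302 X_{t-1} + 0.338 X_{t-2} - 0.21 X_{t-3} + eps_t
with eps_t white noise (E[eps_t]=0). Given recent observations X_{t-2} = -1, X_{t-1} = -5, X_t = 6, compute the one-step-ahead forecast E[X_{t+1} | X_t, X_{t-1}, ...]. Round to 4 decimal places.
E[X_{t+1} \mid \mathcal F_t] = -1.6680

For an AR(p) model X_t = c + sum_i phi_i X_{t-i} + eps_t, the
one-step-ahead conditional mean is
  E[X_{t+1} | X_t, ...] = c + sum_i phi_i X_{t+1-i}.
Substitute known values:
  E[X_{t+1} | ...] = -2 + (0.302) * (6) + (0.338) * (-5) + (-0.21) * (-1)
                   = -1.6680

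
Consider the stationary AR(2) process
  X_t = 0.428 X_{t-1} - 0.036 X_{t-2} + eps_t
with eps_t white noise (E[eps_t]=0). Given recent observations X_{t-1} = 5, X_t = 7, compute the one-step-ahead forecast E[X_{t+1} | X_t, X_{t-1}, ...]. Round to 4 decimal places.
E[X_{t+1} \mid \mathcal F_t] = 2.8160

For an AR(p) model X_t = c + sum_i phi_i X_{t-i} + eps_t, the
one-step-ahead conditional mean is
  E[X_{t+1} | X_t, ...] = c + sum_i phi_i X_{t+1-i}.
Substitute known values:
  E[X_{t+1} | ...] = (0.428) * (7) + (-0.036) * (5)
                   = 2.8160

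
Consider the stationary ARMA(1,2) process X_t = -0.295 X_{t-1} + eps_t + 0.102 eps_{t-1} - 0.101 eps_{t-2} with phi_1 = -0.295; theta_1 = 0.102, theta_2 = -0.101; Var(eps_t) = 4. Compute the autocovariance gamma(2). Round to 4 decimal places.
\gamma(2) = -0.1856

Multiply the model equation by X_{t-k} and take expectations. With theta_0 = psi_0 = 1 and psi_j the MA(infinity) weights, this gives
  gamma(k) - sum_i phi_i gamma(k-i) = c_k,
  c_k = sigma^2 * sum_{j=k..q} theta_j psi_{j-k}   (c_k = 0 for k > q),
using gamma(-m) = gamma(m).
psi-weights needed (psi_j = theta_j + sum_i phi_i psi_{j-i}):
  psi_1 = theta_1 + phi_1 = 0.102 + (-0.295) = -0.193
  psi_2 = theta_2 + phi_1 psi_1 = -0.101 + (-0.295)(-0.193) = -0.044065
Right-hand sides:
  c_0 = sigma^2 (1 + theta_1 psi_1 + theta_2 psi_2) = 4 * (1 + (0.102)(-0.193) + (-0.101)(-0.044065)) = 4 * 0.984765 = 3.939058
  c_1 = sigma^2 (theta_1 + theta_2 psi_1) = 4 * (0.102 + (-0.101)(-0.193)) = 0.485972
  c_2 = sigma^2 theta_2 = 4 * (-0.101) = -0.404
Equations for k = 0 and k = 1 (AR order 1):
  gamma(0) = phi_1 gamma(1) + c_0
  gamma(1) = phi_1 gamma(0) + c_1
Substituting the second into the first: gamma(0) (1 - phi_1^2) = c_0 + phi_1 c_1, so
  gamma(0) = (c_0 + phi_1 c_1) / (1 - phi_1^2) = (3.939058 + (-0.295)(0.485972)) / (1 - (-0.295)^2) = 3.795697 / 0.912975 = 4.157503.
  gamma(1) = phi_1 gamma(0) + c_1 = (-0.295)(4.157503) + (0.485972) = -0.740491.
For k = 2: gamma(2) = phi_1 gamma(1) + c_2
  = (-0.295)(-0.740491) + (-0.404) = -0.185555.
Therefore gamma(2) = -0.1856 (to 4 decimal places).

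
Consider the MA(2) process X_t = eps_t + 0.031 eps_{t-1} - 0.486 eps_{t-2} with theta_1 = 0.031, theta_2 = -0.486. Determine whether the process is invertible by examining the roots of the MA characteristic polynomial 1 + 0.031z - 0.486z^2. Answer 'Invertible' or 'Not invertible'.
\text{Invertible}

The MA(q) characteristic polynomial is P(z) = 1 + 0.031z - 0.486z^2.
Invertibility requires all roots to lie outside the unit circle, i.e. |z| > 1 for every root.
Set 1 + (0.031) z + (-0.486) z^2 = 0, i.e. a z^2 + b z + c = 0 with a = -0.486, b = 0.031, c = 1.
Discriminant D = b^2 - 4ac = (0.031)^2 - 4*(-0.486)*1 = 0.000961 - (-1.944) = 1.944961.
D >= 0, so the roots are real: z = (-b +/- sqrt(D)) / (2a) = (-0.031 +/- 1.394619) / (-0.972).
  z_1 = (-0.031 + 1.394619) / (-0.972) = -1.4029,   |z_1| = 1.4029.
  z_2 = (-0.031 - 1.394619) / (-0.972) = 1.4667,   |z_2| = 1.4667.
Moduli of all roots: 1.4029, 1.4667.
All moduli strictly greater than 1? Yes.
Verdict: Invertible.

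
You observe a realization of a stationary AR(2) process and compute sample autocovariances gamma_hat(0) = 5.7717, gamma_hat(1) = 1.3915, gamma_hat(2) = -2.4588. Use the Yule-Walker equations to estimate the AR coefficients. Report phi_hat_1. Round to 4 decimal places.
\hat\phi_{1} = 0.3650

The Yule-Walker equations for an AR(p) process read, in matrix form,
  Gamma_p phi = r_p,   with   (Gamma_p)_{ij} = gamma(|i - j|),
                       (r_p)_i = gamma(i),   i,j = 1..p.
Substitute the sample gammas (Toeplitz matrix and right-hand side of size 2):
  Gamma_p = [[5.7717, 1.3915], [1.3915, 5.7717]]
  r_p     = [1.3915, -2.4588]
Written out:
  5.7717 phi_1 + 1.3915 phi_2 = 1.3915
  1.3915 phi_1 + 5.7717 phi_2 = -2.4588
Solve by Cramer's rule:
  det = gamma(0)^2 - gamma(1)^2 = (5.7717)^2 - (1.3915)^2 = 33.31252089 - 1.93627225 = 31.37624864
  phi_hat_1 = [gamma(1) gamma(0) - gamma(1) gamma(2)] / det = [(1.3915)(5.7717) - (1.3915)(-2.4588)] / 31.37624864 = 11.45274075 / 31.37624864 = 0.365
  phi_hat_2 = [gamma(0) gamma(2) - gamma(1)^2] / det = [(5.7717)(-2.4588) - (1.3915)^2] / 31.37624864 = -16.12772821 / 31.37624864 = -0.514
So phi_hat = [0.3650, -0.5140].
Therefore phi_hat_1 = 0.3650.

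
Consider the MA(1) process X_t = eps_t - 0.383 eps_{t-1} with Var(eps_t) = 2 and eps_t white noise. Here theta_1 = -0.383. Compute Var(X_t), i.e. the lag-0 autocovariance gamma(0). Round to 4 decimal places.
\gamma(0) = 2.2934

For an MA(q) process X_t = eps_t + sum_i theta_i eps_{t-i} with
Var(eps_t) = sigma^2, the variance is
  gamma(0) = sigma^2 * (1 + sum_i theta_i^2).
  sum_i theta_i^2 = (-0.383)^2 = 0.146689.
  gamma(0) = 2 * (1 + 0.146689) = 2 * 1.146689 = 2.293378, which rounds to 2.2934.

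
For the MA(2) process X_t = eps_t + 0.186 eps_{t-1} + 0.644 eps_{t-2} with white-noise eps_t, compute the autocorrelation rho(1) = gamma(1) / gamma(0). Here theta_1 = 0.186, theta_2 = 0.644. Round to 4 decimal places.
\rho(1) = 0.2110

For an MA(q) process with theta_0 = 1, the autocovariance is
  gamma(k) = sigma^2 * sum_{i=0..q-k} theta_i * theta_{i+k},
and rho(k) = gamma(k) / gamma(0). Sigma^2 cancels.
  numerator   = (1)*(0.186) + (0.186)*(0.644) = 0.305784.
  denominator = (1)^2 + (0.186)^2 + (0.644)^2 = 1.449332.
  rho(1) = 0.305784 / 1.449332 = 0.2110.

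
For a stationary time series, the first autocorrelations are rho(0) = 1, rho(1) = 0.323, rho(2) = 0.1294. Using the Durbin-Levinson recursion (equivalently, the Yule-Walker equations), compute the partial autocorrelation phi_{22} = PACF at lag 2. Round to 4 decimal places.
\phi_{22} = 0.0280

The PACF at lag k is phi_{kk}, the last component of the solution
to the Yule-Walker system G_k phi = r_k where
  (G_k)_{ij} = rho(|i - j|), (r_k)_i = rho(i), i,j = 1..k.
Equivalently, Durbin-Levinson gives phi_{kk} iteratively:
  phi_{11} = rho(1)
  phi_{kk} = [rho(k) - sum_{j=1..k-1} phi_{k-1,j} rho(k-j)]
            / [1 - sum_{j=1..k-1} phi_{k-1,j} rho(j)],
  phi_{k,j} = phi_{k-1,j} - phi_{kk} phi_{k-1,k-j},  j = 1..k-1.
Step k = 1:
  phi_11 = rho(1) = 0.323.
Step k = 2:
  phi_22 = [rho(2) - phi_11 rho(1)] / [1 - phi_11 rho(1)] = [0.1294 - (0.323)(0.323)] / [1 - (0.323)(0.323)]
         = 0.025071 / 0.895671 = 0.028.
Therefore phi_{22} = 0.0280.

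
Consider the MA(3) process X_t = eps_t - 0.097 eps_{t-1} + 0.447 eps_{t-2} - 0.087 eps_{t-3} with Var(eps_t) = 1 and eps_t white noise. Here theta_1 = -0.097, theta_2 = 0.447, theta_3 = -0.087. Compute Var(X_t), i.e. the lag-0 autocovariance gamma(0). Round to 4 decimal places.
\gamma(0) = 1.2168

For an MA(q) process X_t = eps_t + sum_i theta_i eps_{t-i} with
Var(eps_t) = sigma^2, the variance is
  gamma(0) = sigma^2 * (1 + sum_i theta_i^2).
  sum_i theta_i^2 = (-0.097)^2 + (0.447)^2 + (-0.087)^2 = 0.009409 + 0.199809 + 0.007569 = 0.216787.
  gamma(0) = 1 * (1 + 0.216787) = 1 * 1.216787 = 1.216787, which rounds to 1.2168.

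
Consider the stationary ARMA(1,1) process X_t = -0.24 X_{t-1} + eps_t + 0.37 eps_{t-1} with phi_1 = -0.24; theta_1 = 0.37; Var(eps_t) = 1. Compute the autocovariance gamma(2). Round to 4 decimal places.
\gamma(2) = -0.0302

Multiply the model equation by X_{t-k} and take expectations. With theta_0 = psi_0 = 1 and psi_j the MA(infinity) weights, this gives
  gamma(k) - sum_i phi_i gamma(k-i) = c_k,
  c_k = sigma^2 * sum_{j=k..q} theta_j psi_{j-k}   (c_k = 0 for k > q),
using gamma(-m) = gamma(m).
psi-weights needed (psi_j = theta_j + sum_i phi_i psi_{j-i}):
  psi_1 = theta_1 + phi_1 = 0.37 + (-0.24) = 0.13
Right-hand sides:
  c_0 = sigma^2 (1 + theta_1 psi_1) = 1 * (1 + (0.37)(0.13)) = 1 * 1.0481 = 1.0481
  c_1 = sigma^2 theta_1 = 1 * (0.37) = 0.37
  c_2 = 0
Equations for k = 0 and k = 1 (AR order 1):
  gamma(0) = phi_1 gamma(1) + c_0
  gamma(1) = phi_1 gamma(0) + c_1
Substituting the second into the first: gamma(0) (1 - phi_1^2) = c_0 + phi_1 c_1, so
  gamma(0) = (c_0 + phi_1 c_1) / (1 - phi_1^2) = (1.0481 + (-0.24)(0.37)) / (1 - (-0.24)^2) = 0.9593 / 0.9424 = 1.017933.
  gamma(1) = phi_1 gamma(0) + c_1 = (-0.24)(1.017933) + (0.37) = 0.125696.
For k = 2 (> q): gamma(2) = phi_1 gamma(1) = (-0.24)(0.125696) = -0.030167.
Therefore gamma(2) = -0.0302 (to 4 decimal places).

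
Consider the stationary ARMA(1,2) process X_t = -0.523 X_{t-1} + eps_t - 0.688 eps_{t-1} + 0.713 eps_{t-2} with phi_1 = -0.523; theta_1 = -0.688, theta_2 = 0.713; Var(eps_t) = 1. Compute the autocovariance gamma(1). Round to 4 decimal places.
\gamma(1) = -4.1464

Multiply the model equation by X_{t-k} and take expectations. With theta_0 = psi_0 = 1 and psi_j the MA(infinity) weights, this gives
  gamma(k) - sum_i phi_i gamma(k-i) = c_k,
  c_k = sigma^2 * sum_{j=k..q} theta_j psi_{j-k}   (c_k = 0 for k > q),
using gamma(-m) = gamma(m).
psi-weights needed (psi_j = theta_j + sum_i phi_i psi_{j-i}):
  psi_1 = theta_1 + phi_1 = -0.688 + (-0.523) = -1.211
  psi_2 = theta_2 + phi_1 psi_1 = 0.713 + (-0.523)(-1.211) = 1.346353
Right-hand sides:
  c_0 = sigma^2 (1 + theta_1 psi_1 + theta_2 psi_2) = 1 * (1 + (-0.688)(-1.211) + (0.713)(1.346353)) = 1 * 2.793118 = 2.793118
  c_1 = sigma^2 (theta_1 + theta_2 psi_1) = 1 * (-0.688 + (0.713)(-1.211)) = -1.551443
  c_2 = sigma^2 theta_2 = 1 * (0.713) = 0.713
Equations for k = 0 and k = 1 (AR order 1):
  gamma(0) = phi_1 gamma(1) + c_0
  gamma(1) = phi_1 gamma(0) + c_1
Substituting the second into the first: gamma(0) (1 - phi_1^2) = c_0 + phi_1 c_1, so
  gamma(0) = (c_0 + phi_1 c_1) / (1 - phi_1^2) = (2.793118 + (-0.523)(-1.551443)) / (1 - (-0.523)^2) = 3.604522 / 0.726471 = 4.961688.
  gamma(1) = phi_1 gamma(0) + c_1 = (-0.523)(4.961688) + (-1.551443) = -4.146406.
Therefore gamma(1) = -4.1464 (to 4 decimal places).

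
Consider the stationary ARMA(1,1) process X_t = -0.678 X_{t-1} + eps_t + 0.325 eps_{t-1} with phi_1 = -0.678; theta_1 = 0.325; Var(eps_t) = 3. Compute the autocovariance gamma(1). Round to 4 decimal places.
\gamma(1) = -1.5281

Multiply the model equation by X_{t-k} and take expectations. With theta_0 = psi_0 = 1 and psi_j the MA(infinity) weights, this gives
  gamma(k) - sum_i phi_i gamma(k-i) = c_k,
  c_k = sigma^2 * sum_{j=k..q} theta_j psi_{j-k}   (c_k = 0 for k > q),
using gamma(-m) = gamma(m).
psi-weights needed (psi_j = theta_j + sum_i phi_i psi_{j-i}):
  psi_1 = theta_1 + phi_1 = 0.325 + (-0.678) = -0.353
Right-hand sides:
  c_0 = sigma^2 (1 + theta_1 psi_1) = 3 * (1 + (0.325)(-0.353)) = 3 * 0.885275 = 2.655825
  c_1 = sigma^2 theta_1 = 3 * (0.325) = 0.975
  c_2 = 0
Equations for k = 0 and k = 1 (AR order 1):
  gamma(0) = phi_1 gamma(1) + c_0
  gamma(1) = phi_1 gamma(0) + c_1
Substituting the second into the first: gamma(0) (1 - phi_1^2) = c_0 + phi_1 c_1, so
  gamma(0) = (c_0 + phi_1 c_1) / (1 - phi_1^2) = (2.655825 + (-0.678)(0.975)) / (1 - (-0.678)^2) = 1.994775 / 0.540316 = 3.691867.
  gamma(1) = phi_1 gamma(0) + c_1 = (-0.678)(3.691867) + (0.975) = -1.528086.
Therefore gamma(1) = -1.5281 (to 4 decimal places).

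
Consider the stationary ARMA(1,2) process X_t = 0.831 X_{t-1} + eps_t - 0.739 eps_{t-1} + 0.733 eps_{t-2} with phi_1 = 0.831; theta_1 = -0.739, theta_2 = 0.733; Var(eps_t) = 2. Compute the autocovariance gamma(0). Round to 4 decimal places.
\gamma(0) = 6.2518

Multiply the model equation by X_{t-k} and take expectations. With theta_0 = psi_0 = 1 and psi_j the MA(infinity) weights, this gives
  gamma(k) - sum_i phi_i gamma(k-i) = c_k,
  c_k = sigma^2 * sum_{j=k..q} theta_j psi_{j-k}   (c_k = 0 for k > q),
using gamma(-m) = gamma(m).
psi-weights needed (psi_j = theta_j + sum_i phi_i psi_{j-i}):
  psi_1 = theta_1 + phi_1 = -0.739 + (0.831) = 0.092
  psi_2 = theta_2 + phi_1 psi_1 = 0.733 + (0.831)(0.092) = 0.809452
Right-hand sides:
  c_0 = sigma^2 (1 + theta_1 psi_1 + theta_2 psi_2) = 2 * (1 + (-0.739)(0.092) + (0.733)(0.809452)) = 2 * 1.52534 = 3.050681
  c_1 = sigma^2 (theta_1 + theta_2 psi_1) = 2 * (-0.739 + (0.733)(0.092)) = -1.343128
  c_2 = sigma^2 theta_2 = 2 * (0.733) = 1.466
Equations for k = 0 and k = 1 (AR order 1):
  gamma(0) = phi_1 gamma(1) + c_0
  gamma(1) = phi_1 gamma(0) + c_1
Substituting the second into the first: gamma(0) (1 - phi_1^2) = c_0 + phi_1 c_1, so
  gamma(0) = (c_0 + phi_1 c_1) / (1 - phi_1^2) = (3.050681 + (0.831)(-1.343128)) / (1 - (0.831)^2) = 1.934541 / 0.309439 = 6.251769.
Therefore gamma(0) = 6.2518 (to 4 decimal places).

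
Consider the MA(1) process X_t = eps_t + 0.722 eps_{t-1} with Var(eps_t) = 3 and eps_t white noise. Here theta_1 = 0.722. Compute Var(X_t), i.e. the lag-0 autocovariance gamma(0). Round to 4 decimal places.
\gamma(0) = 4.5639

For an MA(q) process X_t = eps_t + sum_i theta_i eps_{t-i} with
Var(eps_t) = sigma^2, the variance is
  gamma(0) = sigma^2 * (1 + sum_i theta_i^2).
  sum_i theta_i^2 = (0.722)^2 = 0.521284.
  gamma(0) = 3 * (1 + 0.521284) = 3 * 1.521284 = 4.563852, which rounds to 4.5639.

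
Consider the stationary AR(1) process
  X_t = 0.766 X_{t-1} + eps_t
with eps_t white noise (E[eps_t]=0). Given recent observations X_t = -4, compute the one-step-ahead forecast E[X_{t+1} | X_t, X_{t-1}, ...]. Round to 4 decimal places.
E[X_{t+1} \mid \mathcal F_t] = -3.0640

For an AR(p) model X_t = c + sum_i phi_i X_{t-i} + eps_t, the
one-step-ahead conditional mean is
  E[X_{t+1} | X_t, ...] = c + sum_i phi_i X_{t+1-i}.
Substitute known values:
  E[X_{t+1} | ...] = (0.766) * (-4)
                   = -3.0640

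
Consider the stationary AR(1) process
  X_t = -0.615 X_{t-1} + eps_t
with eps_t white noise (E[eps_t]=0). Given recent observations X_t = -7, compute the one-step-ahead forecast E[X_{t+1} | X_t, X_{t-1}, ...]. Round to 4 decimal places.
E[X_{t+1} \mid \mathcal F_t] = 4.3050

For an AR(p) model X_t = c + sum_i phi_i X_{t-i} + eps_t, the
one-step-ahead conditional mean is
  E[X_{t+1} | X_t, ...] = c + sum_i phi_i X_{t+1-i}.
Substitute known values:
  E[X_{t+1} | ...] = (-0.615) * (-7)
                   = 4.3050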